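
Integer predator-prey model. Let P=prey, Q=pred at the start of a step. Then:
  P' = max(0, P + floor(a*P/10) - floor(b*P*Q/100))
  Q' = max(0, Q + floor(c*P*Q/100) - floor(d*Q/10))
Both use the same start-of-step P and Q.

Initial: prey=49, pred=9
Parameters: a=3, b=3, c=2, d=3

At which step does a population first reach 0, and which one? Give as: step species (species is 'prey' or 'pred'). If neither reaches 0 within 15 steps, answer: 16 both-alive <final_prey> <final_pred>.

Step 1: prey: 49+14-13=50; pred: 9+8-2=15
Step 2: prey: 50+15-22=43; pred: 15+15-4=26
Step 3: prey: 43+12-33=22; pred: 26+22-7=41
Step 4: prey: 22+6-27=1; pred: 41+18-12=47
Step 5: prey: 1+0-1=0; pred: 47+0-14=33
First extinction: prey at step 5

Answer: 5 prey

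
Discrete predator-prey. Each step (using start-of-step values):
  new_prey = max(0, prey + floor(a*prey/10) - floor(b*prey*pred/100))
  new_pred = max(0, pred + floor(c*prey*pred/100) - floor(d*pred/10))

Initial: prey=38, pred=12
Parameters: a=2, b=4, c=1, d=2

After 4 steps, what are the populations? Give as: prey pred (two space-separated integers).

Answer: 7 13

Derivation:
Step 1: prey: 38+7-18=27; pred: 12+4-2=14
Step 2: prey: 27+5-15=17; pred: 14+3-2=15
Step 3: prey: 17+3-10=10; pred: 15+2-3=14
Step 4: prey: 10+2-5=7; pred: 14+1-2=13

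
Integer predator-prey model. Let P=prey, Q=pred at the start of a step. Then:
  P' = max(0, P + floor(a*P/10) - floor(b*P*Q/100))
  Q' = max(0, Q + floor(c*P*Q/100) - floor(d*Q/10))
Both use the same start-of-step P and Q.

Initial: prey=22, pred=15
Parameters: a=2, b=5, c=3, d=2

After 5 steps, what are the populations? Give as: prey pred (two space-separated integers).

Step 1: prey: 22+4-16=10; pred: 15+9-3=21
Step 2: prey: 10+2-10=2; pred: 21+6-4=23
Step 3: prey: 2+0-2=0; pred: 23+1-4=20
Step 4: prey: 0+0-0=0; pred: 20+0-4=16
Step 5: prey: 0+0-0=0; pred: 16+0-3=13

Answer: 0 13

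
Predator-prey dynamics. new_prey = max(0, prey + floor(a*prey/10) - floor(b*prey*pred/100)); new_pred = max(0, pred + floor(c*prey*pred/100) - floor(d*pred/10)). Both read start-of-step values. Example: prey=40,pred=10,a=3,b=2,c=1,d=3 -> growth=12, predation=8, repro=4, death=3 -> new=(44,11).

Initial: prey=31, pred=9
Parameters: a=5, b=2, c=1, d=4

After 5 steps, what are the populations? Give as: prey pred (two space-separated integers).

Step 1: prey: 31+15-5=41; pred: 9+2-3=8
Step 2: prey: 41+20-6=55; pred: 8+3-3=8
Step 3: prey: 55+27-8=74; pred: 8+4-3=9
Step 4: prey: 74+37-13=98; pred: 9+6-3=12
Step 5: prey: 98+49-23=124; pred: 12+11-4=19

Answer: 124 19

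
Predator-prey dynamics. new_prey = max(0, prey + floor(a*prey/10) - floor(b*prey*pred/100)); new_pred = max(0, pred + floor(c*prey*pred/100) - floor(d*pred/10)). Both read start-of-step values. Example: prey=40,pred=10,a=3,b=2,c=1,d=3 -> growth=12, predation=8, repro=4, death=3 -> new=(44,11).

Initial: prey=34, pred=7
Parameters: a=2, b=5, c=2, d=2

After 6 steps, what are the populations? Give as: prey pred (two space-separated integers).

Step 1: prey: 34+6-11=29; pred: 7+4-1=10
Step 2: prey: 29+5-14=20; pred: 10+5-2=13
Step 3: prey: 20+4-13=11; pred: 13+5-2=16
Step 4: prey: 11+2-8=5; pred: 16+3-3=16
Step 5: prey: 5+1-4=2; pred: 16+1-3=14
Step 6: prey: 2+0-1=1; pred: 14+0-2=12

Answer: 1 12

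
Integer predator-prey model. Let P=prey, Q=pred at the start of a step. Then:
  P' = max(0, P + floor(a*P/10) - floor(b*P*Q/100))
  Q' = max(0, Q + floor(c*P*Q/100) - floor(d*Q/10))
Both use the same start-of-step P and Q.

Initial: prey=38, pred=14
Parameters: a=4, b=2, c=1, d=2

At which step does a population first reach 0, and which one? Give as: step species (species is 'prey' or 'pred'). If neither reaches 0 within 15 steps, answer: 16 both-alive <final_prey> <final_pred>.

Answer: 16 both-alive 4 11

Derivation:
Step 1: prey: 38+15-10=43; pred: 14+5-2=17
Step 2: prey: 43+17-14=46; pred: 17+7-3=21
Step 3: prey: 46+18-19=45; pred: 21+9-4=26
Step 4: prey: 45+18-23=40; pred: 26+11-5=32
Step 5: prey: 40+16-25=31; pred: 32+12-6=38
Step 6: prey: 31+12-23=20; pred: 38+11-7=42
Step 7: prey: 20+8-16=12; pred: 42+8-8=42
Step 8: prey: 12+4-10=6; pred: 42+5-8=39
Step 9: prey: 6+2-4=4; pred: 39+2-7=34
Step 10: prey: 4+1-2=3; pred: 34+1-6=29
Step 11: prey: 3+1-1=3; pred: 29+0-5=24
Step 12: prey: 3+1-1=3; pred: 24+0-4=20
Step 13: prey: 3+1-1=3; pred: 20+0-4=16
Step 14: prey: 3+1-0=4; pred: 16+0-3=13
Step 15: prey: 4+1-1=4; pred: 13+0-2=11
No extinction within 15 steps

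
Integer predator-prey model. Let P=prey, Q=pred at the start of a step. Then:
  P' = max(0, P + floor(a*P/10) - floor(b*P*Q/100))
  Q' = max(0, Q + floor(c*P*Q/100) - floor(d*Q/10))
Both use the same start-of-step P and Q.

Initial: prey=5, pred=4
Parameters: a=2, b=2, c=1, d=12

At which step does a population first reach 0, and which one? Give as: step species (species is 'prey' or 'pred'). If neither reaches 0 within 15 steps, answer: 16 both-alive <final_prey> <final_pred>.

Step 1: prey: 5+1-0=6; pred: 4+0-4=0
First extinction: pred at step 1

Answer: 1 pred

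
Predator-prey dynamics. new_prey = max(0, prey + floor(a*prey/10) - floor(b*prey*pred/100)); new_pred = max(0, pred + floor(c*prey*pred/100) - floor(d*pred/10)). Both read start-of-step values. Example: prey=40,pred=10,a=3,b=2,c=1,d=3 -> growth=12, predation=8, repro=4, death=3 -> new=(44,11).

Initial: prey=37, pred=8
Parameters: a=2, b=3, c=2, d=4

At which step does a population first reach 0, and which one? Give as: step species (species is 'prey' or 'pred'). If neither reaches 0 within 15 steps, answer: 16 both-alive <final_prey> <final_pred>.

Step 1: prey: 37+7-8=36; pred: 8+5-3=10
Step 2: prey: 36+7-10=33; pred: 10+7-4=13
Step 3: prey: 33+6-12=27; pred: 13+8-5=16
Step 4: prey: 27+5-12=20; pred: 16+8-6=18
Step 5: prey: 20+4-10=14; pred: 18+7-7=18
Step 6: prey: 14+2-7=9; pred: 18+5-7=16
Step 7: prey: 9+1-4=6; pred: 16+2-6=12
Step 8: prey: 6+1-2=5; pred: 12+1-4=9
Step 9: prey: 5+1-1=5; pred: 9+0-3=6
Step 10: prey: 5+1-0=6; pred: 6+0-2=4
Step 11: prey: 6+1-0=7; pred: 4+0-1=3
Step 12: prey: 7+1-0=8; pred: 3+0-1=2
Step 13: prey: 8+1-0=9; pred: 2+0-0=2
Step 14: prey: 9+1-0=10; pred: 2+0-0=2
Step 15: prey: 10+2-0=12; pred: 2+0-0=2
No extinction within 15 steps

Answer: 16 both-alive 12 2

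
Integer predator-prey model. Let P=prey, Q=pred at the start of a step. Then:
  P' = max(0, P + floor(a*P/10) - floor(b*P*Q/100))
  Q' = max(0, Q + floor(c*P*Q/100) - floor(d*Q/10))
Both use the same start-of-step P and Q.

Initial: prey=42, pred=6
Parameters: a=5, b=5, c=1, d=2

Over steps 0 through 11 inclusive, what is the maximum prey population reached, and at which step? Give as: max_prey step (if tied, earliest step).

Step 1: prey: 42+21-12=51; pred: 6+2-1=7
Step 2: prey: 51+25-17=59; pred: 7+3-1=9
Step 3: prey: 59+29-26=62; pred: 9+5-1=13
Step 4: prey: 62+31-40=53; pred: 13+8-2=19
Step 5: prey: 53+26-50=29; pred: 19+10-3=26
Step 6: prey: 29+14-37=6; pred: 26+7-5=28
Step 7: prey: 6+3-8=1; pred: 28+1-5=24
Step 8: prey: 1+0-1=0; pred: 24+0-4=20
Step 9: prey: 0+0-0=0; pred: 20+0-4=16
Step 10: prey: 0+0-0=0; pred: 16+0-3=13
Step 11: prey: 0+0-0=0; pred: 13+0-2=11
Max prey = 62 at step 3

Answer: 62 3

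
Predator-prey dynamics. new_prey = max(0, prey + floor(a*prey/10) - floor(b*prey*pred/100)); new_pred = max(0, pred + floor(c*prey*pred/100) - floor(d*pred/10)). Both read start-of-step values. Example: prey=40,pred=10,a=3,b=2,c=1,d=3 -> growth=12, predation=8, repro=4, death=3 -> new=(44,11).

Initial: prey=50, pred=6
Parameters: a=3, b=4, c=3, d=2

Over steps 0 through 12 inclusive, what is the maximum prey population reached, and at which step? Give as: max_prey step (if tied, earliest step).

Step 1: prey: 50+15-12=53; pred: 6+9-1=14
Step 2: prey: 53+15-29=39; pred: 14+22-2=34
Step 3: prey: 39+11-53=0; pred: 34+39-6=67
Step 4: prey: 0+0-0=0; pred: 67+0-13=54
Step 5: prey: 0+0-0=0; pred: 54+0-10=44
Step 6: prey: 0+0-0=0; pred: 44+0-8=36
Step 7: prey: 0+0-0=0; pred: 36+0-7=29
Step 8: prey: 0+0-0=0; pred: 29+0-5=24
Step 9: prey: 0+0-0=0; pred: 24+0-4=20
Step 10: prey: 0+0-0=0; pred: 20+0-4=16
Step 11: prey: 0+0-0=0; pred: 16+0-3=13
Step 12: prey: 0+0-0=0; pred: 13+0-2=11
Max prey = 53 at step 1

Answer: 53 1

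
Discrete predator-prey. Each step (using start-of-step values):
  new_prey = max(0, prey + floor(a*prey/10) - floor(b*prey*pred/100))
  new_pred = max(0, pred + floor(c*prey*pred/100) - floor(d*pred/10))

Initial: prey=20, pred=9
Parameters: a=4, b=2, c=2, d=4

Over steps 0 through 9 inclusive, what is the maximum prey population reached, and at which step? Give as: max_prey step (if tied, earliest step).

Step 1: prey: 20+8-3=25; pred: 9+3-3=9
Step 2: prey: 25+10-4=31; pred: 9+4-3=10
Step 3: prey: 31+12-6=37; pred: 10+6-4=12
Step 4: prey: 37+14-8=43; pred: 12+8-4=16
Step 5: prey: 43+17-13=47; pred: 16+13-6=23
Step 6: prey: 47+18-21=44; pred: 23+21-9=35
Step 7: prey: 44+17-30=31; pred: 35+30-14=51
Step 8: prey: 31+12-31=12; pred: 51+31-20=62
Step 9: prey: 12+4-14=2; pred: 62+14-24=52
Max prey = 47 at step 5

Answer: 47 5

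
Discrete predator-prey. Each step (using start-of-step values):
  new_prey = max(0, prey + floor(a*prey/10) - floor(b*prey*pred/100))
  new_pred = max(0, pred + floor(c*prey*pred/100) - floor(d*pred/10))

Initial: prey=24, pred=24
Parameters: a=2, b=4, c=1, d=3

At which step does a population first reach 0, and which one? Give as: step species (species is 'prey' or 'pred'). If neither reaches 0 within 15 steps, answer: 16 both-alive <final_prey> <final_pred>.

Step 1: prey: 24+4-23=5; pred: 24+5-7=22
Step 2: prey: 5+1-4=2; pred: 22+1-6=17
Step 3: prey: 2+0-1=1; pred: 17+0-5=12
Step 4: prey: 1+0-0=1; pred: 12+0-3=9
Step 5: prey: 1+0-0=1; pred: 9+0-2=7
Step 6: prey: 1+0-0=1; pred: 7+0-2=5
Step 7: prey: 1+0-0=1; pred: 5+0-1=4
Step 8: prey: 1+0-0=1; pred: 4+0-1=3
Step 9: prey: 1+0-0=1; pred: 3+0-0=3
Steps 10-15: state stable at prey=1, pred=3 (no change)
No extinction within 15 steps

Answer: 16 both-alive 1 3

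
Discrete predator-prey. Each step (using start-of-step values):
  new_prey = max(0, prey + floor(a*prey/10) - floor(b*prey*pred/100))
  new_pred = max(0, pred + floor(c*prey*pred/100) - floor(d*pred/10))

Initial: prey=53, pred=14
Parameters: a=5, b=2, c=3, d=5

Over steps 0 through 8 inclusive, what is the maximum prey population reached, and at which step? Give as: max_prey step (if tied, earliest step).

Answer: 65 1

Derivation:
Step 1: prey: 53+26-14=65; pred: 14+22-7=29
Step 2: prey: 65+32-37=60; pred: 29+56-14=71
Step 3: prey: 60+30-85=5; pred: 71+127-35=163
Step 4: prey: 5+2-16=0; pred: 163+24-81=106
Step 5: prey: 0+0-0=0; pred: 106+0-53=53
Step 6: prey: 0+0-0=0; pred: 53+0-26=27
Step 7: prey: 0+0-0=0; pred: 27+0-13=14
Step 8: prey: 0+0-0=0; pred: 14+0-7=7
Max prey = 65 at step 1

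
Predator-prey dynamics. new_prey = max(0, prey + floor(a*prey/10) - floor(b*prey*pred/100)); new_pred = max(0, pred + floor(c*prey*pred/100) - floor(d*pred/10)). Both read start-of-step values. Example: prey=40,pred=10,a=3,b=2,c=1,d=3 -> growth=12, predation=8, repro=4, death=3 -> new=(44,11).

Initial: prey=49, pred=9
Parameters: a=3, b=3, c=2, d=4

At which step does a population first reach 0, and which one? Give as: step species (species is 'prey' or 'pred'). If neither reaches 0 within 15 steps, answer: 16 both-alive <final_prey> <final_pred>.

Step 1: prey: 49+14-13=50; pred: 9+8-3=14
Step 2: prey: 50+15-21=44; pred: 14+14-5=23
Step 3: prey: 44+13-30=27; pred: 23+20-9=34
Step 4: prey: 27+8-27=8; pred: 34+18-13=39
Step 5: prey: 8+2-9=1; pred: 39+6-15=30
Step 6: prey: 1+0-0=1; pred: 30+0-12=18
Step 7: prey: 1+0-0=1; pred: 18+0-7=11
Step 8: prey: 1+0-0=1; pred: 11+0-4=7
Step 9: prey: 1+0-0=1; pred: 7+0-2=5
Step 10: prey: 1+0-0=1; pred: 5+0-2=3
Step 11: prey: 1+0-0=1; pred: 3+0-1=2
Step 12: prey: 1+0-0=1; pred: 2+0-0=2
Steps 13-15: state stable at prey=1, pred=2 (no change)
No extinction within 15 steps

Answer: 16 both-alive 1 2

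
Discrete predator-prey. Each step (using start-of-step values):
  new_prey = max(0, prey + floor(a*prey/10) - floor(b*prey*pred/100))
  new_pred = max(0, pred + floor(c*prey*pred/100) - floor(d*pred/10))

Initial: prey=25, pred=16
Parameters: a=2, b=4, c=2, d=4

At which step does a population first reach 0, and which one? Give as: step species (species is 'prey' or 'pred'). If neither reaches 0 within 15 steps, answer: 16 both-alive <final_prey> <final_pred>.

Step 1: prey: 25+5-16=14; pred: 16+8-6=18
Step 2: prey: 14+2-10=6; pred: 18+5-7=16
Step 3: prey: 6+1-3=4; pred: 16+1-6=11
Step 4: prey: 4+0-1=3; pred: 11+0-4=7
Step 5: prey: 3+0-0=3; pred: 7+0-2=5
Step 6: prey: 3+0-0=3; pred: 5+0-2=3
Step 7: prey: 3+0-0=3; pred: 3+0-1=2
Step 8: prey: 3+0-0=3; pred: 2+0-0=2
Steps 9-15: state stable at prey=3, pred=2 (no change)
No extinction within 15 steps

Answer: 16 both-alive 3 2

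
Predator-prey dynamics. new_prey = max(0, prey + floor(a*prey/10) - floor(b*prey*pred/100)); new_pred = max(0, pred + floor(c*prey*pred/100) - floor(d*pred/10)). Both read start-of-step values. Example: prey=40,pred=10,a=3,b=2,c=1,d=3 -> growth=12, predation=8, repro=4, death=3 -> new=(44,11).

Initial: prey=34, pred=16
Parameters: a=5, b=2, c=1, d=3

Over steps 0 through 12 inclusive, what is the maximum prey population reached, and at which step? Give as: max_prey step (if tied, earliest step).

Answer: 59 4

Derivation:
Step 1: prey: 34+17-10=41; pred: 16+5-4=17
Step 2: prey: 41+20-13=48; pred: 17+6-5=18
Step 3: prey: 48+24-17=55; pred: 18+8-5=21
Step 4: prey: 55+27-23=59; pred: 21+11-6=26
Step 5: prey: 59+29-30=58; pred: 26+15-7=34
Step 6: prey: 58+29-39=48; pred: 34+19-10=43
Step 7: prey: 48+24-41=31; pred: 43+20-12=51
Step 8: prey: 31+15-31=15; pred: 51+15-15=51
Step 9: prey: 15+7-15=7; pred: 51+7-15=43
Step 10: prey: 7+3-6=4; pred: 43+3-12=34
Step 11: prey: 4+2-2=4; pred: 34+1-10=25
Step 12: prey: 4+2-2=4; pred: 25+1-7=19
Max prey = 59 at step 4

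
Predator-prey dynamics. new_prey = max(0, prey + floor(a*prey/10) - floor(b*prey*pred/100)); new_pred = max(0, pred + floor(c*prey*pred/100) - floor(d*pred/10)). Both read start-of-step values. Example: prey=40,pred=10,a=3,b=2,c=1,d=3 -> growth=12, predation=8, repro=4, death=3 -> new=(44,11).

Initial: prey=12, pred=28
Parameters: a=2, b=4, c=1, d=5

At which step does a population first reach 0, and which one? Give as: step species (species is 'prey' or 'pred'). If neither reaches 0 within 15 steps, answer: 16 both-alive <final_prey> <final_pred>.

Answer: 16 both-alive 1 1

Derivation:
Step 1: prey: 12+2-13=1; pred: 28+3-14=17
Step 2: prey: 1+0-0=1; pred: 17+0-8=9
Step 3: prey: 1+0-0=1; pred: 9+0-4=5
Step 4: prey: 1+0-0=1; pred: 5+0-2=3
Step 5: prey: 1+0-0=1; pred: 3+0-1=2
Step 6: prey: 1+0-0=1; pred: 2+0-1=1
Step 7: prey: 1+0-0=1; pred: 1+0-0=1
Steps 8-15: state stable at prey=1, pred=1 (no change)
No extinction within 15 steps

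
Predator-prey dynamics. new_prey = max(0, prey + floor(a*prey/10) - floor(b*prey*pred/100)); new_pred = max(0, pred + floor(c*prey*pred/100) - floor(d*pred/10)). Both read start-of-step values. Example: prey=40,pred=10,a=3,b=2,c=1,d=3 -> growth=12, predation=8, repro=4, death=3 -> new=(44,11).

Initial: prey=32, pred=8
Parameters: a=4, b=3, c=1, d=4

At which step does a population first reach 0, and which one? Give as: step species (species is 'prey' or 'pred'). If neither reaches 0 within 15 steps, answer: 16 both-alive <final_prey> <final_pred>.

Answer: 16 both-alive 11 5

Derivation:
Step 1: prey: 32+12-7=37; pred: 8+2-3=7
Step 2: prey: 37+14-7=44; pred: 7+2-2=7
Step 3: prey: 44+17-9=52; pred: 7+3-2=8
Step 4: prey: 52+20-12=60; pred: 8+4-3=9
Step 5: prey: 60+24-16=68; pred: 9+5-3=11
Step 6: prey: 68+27-22=73; pred: 11+7-4=14
Step 7: prey: 73+29-30=72; pred: 14+10-5=19
Step 8: prey: 72+28-41=59; pred: 19+13-7=25
Step 9: prey: 59+23-44=38; pred: 25+14-10=29
Step 10: prey: 38+15-33=20; pred: 29+11-11=29
Step 11: prey: 20+8-17=11; pred: 29+5-11=23
Step 12: prey: 11+4-7=8; pred: 23+2-9=16
Step 13: prey: 8+3-3=8; pred: 16+1-6=11
Step 14: prey: 8+3-2=9; pred: 11+0-4=7
Step 15: prey: 9+3-1=11; pred: 7+0-2=5
No extinction within 15 steps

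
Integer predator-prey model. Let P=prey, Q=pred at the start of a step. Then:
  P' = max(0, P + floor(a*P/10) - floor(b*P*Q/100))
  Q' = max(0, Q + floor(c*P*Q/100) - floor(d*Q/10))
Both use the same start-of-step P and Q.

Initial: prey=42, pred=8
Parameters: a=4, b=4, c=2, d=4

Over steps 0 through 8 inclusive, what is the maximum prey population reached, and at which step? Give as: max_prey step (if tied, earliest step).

Step 1: prey: 42+16-13=45; pred: 8+6-3=11
Step 2: prey: 45+18-19=44; pred: 11+9-4=16
Step 3: prey: 44+17-28=33; pred: 16+14-6=24
Step 4: prey: 33+13-31=15; pred: 24+15-9=30
Step 5: prey: 15+6-18=3; pred: 30+9-12=27
Step 6: prey: 3+1-3=1; pred: 27+1-10=18
Step 7: prey: 1+0-0=1; pred: 18+0-7=11
Step 8: prey: 1+0-0=1; pred: 11+0-4=7
Max prey = 45 at step 1

Answer: 45 1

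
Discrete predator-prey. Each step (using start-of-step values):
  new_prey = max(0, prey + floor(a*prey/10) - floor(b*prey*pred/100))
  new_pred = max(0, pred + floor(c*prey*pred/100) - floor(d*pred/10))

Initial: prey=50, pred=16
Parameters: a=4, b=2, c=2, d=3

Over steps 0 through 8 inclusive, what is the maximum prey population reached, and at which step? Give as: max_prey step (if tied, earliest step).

Answer: 54 1

Derivation:
Step 1: prey: 50+20-16=54; pred: 16+16-4=28
Step 2: prey: 54+21-30=45; pred: 28+30-8=50
Step 3: prey: 45+18-45=18; pred: 50+45-15=80
Step 4: prey: 18+7-28=0; pred: 80+28-24=84
Step 5: prey: 0+0-0=0; pred: 84+0-25=59
Step 6: prey: 0+0-0=0; pred: 59+0-17=42
Step 7: prey: 0+0-0=0; pred: 42+0-12=30
Step 8: prey: 0+0-0=0; pred: 30+0-9=21
Max prey = 54 at step 1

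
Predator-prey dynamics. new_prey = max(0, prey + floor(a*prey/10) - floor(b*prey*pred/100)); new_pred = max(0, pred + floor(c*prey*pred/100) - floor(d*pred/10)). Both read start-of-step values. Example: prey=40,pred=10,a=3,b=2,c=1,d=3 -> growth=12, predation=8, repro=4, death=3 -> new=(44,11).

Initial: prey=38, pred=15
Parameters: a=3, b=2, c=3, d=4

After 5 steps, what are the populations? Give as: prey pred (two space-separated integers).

Answer: 0 39

Derivation:
Step 1: prey: 38+11-11=38; pred: 15+17-6=26
Step 2: prey: 38+11-19=30; pred: 26+29-10=45
Step 3: prey: 30+9-27=12; pred: 45+40-18=67
Step 4: prey: 12+3-16=0; pred: 67+24-26=65
Step 5: prey: 0+0-0=0; pred: 65+0-26=39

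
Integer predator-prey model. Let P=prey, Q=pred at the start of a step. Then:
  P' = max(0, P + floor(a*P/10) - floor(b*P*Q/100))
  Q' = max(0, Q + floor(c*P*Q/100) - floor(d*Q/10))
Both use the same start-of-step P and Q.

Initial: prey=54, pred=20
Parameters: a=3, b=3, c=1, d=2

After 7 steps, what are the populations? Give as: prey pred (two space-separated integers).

Step 1: prey: 54+16-32=38; pred: 20+10-4=26
Step 2: prey: 38+11-29=20; pred: 26+9-5=30
Step 3: prey: 20+6-18=8; pred: 30+6-6=30
Step 4: prey: 8+2-7=3; pred: 30+2-6=26
Step 5: prey: 3+0-2=1; pred: 26+0-5=21
Step 6: prey: 1+0-0=1; pred: 21+0-4=17
Step 7: prey: 1+0-0=1; pred: 17+0-3=14

Answer: 1 14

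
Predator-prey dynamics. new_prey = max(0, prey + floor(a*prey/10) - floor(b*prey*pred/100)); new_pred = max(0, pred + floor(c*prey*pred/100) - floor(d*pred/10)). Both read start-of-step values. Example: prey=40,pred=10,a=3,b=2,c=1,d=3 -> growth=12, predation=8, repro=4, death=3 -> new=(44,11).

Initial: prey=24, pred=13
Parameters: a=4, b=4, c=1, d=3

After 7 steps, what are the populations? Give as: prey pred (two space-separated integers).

Step 1: prey: 24+9-12=21; pred: 13+3-3=13
Step 2: prey: 21+8-10=19; pred: 13+2-3=12
Step 3: prey: 19+7-9=17; pred: 12+2-3=11
Step 4: prey: 17+6-7=16; pred: 11+1-3=9
Step 5: prey: 16+6-5=17; pred: 9+1-2=8
Step 6: prey: 17+6-5=18; pred: 8+1-2=7
Step 7: prey: 18+7-5=20; pred: 7+1-2=6

Answer: 20 6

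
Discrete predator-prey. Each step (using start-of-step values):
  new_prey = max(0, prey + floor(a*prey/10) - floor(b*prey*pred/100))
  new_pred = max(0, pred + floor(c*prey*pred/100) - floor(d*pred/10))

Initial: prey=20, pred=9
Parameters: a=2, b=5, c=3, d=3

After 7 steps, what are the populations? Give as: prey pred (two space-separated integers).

Step 1: prey: 20+4-9=15; pred: 9+5-2=12
Step 2: prey: 15+3-9=9; pred: 12+5-3=14
Step 3: prey: 9+1-6=4; pred: 14+3-4=13
Step 4: prey: 4+0-2=2; pred: 13+1-3=11
Step 5: prey: 2+0-1=1; pred: 11+0-3=8
Step 6: prey: 1+0-0=1; pred: 8+0-2=6
Step 7: prey: 1+0-0=1; pred: 6+0-1=5

Answer: 1 5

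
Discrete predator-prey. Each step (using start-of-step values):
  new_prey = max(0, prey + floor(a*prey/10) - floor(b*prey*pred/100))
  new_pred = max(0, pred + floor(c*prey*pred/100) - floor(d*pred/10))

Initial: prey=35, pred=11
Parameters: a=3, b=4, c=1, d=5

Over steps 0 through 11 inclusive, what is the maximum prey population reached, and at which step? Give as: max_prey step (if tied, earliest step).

Answer: 93 11

Derivation:
Step 1: prey: 35+10-15=30; pred: 11+3-5=9
Step 2: prey: 30+9-10=29; pred: 9+2-4=7
Step 3: prey: 29+8-8=29; pred: 7+2-3=6
Step 4: prey: 29+8-6=31; pred: 6+1-3=4
Step 5: prey: 31+9-4=36; pred: 4+1-2=3
Step 6: prey: 36+10-4=42; pred: 3+1-1=3
Step 7: prey: 42+12-5=49; pred: 3+1-1=3
Step 8: prey: 49+14-5=58; pred: 3+1-1=3
Step 9: prey: 58+17-6=69; pred: 3+1-1=3
Step 10: prey: 69+20-8=81; pred: 3+2-1=4
Step 11: prey: 81+24-12=93; pred: 4+3-2=5
Max prey = 93 at step 11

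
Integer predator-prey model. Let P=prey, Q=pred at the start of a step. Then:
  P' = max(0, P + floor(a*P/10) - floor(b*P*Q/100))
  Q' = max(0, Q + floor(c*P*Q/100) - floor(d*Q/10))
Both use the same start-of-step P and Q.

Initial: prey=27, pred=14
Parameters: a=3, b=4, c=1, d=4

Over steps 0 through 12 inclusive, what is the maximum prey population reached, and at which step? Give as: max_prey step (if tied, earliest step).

Step 1: prey: 27+8-15=20; pred: 14+3-5=12
Step 2: prey: 20+6-9=17; pred: 12+2-4=10
Step 3: prey: 17+5-6=16; pred: 10+1-4=7
Step 4: prey: 16+4-4=16; pred: 7+1-2=6
Step 5: prey: 16+4-3=17; pred: 6+0-2=4
Step 6: prey: 17+5-2=20; pred: 4+0-1=3
Step 7: prey: 20+6-2=24; pred: 3+0-1=2
Step 8: prey: 24+7-1=30; pred: 2+0-0=2
Step 9: prey: 30+9-2=37; pred: 2+0-0=2
Step 10: prey: 37+11-2=46; pred: 2+0-0=2
Step 11: prey: 46+13-3=56; pred: 2+0-0=2
Step 12: prey: 56+16-4=68; pred: 2+1-0=3
Max prey = 68 at step 12

Answer: 68 12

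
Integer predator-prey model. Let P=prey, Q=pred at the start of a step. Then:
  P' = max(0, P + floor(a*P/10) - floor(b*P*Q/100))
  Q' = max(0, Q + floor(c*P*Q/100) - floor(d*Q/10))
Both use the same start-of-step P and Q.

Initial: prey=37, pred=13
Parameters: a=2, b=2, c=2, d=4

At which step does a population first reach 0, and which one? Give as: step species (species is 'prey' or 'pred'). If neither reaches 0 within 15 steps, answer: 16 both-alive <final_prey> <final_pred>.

Answer: 16 both-alive 12 2

Derivation:
Step 1: prey: 37+7-9=35; pred: 13+9-5=17
Step 2: prey: 35+7-11=31; pred: 17+11-6=22
Step 3: prey: 31+6-13=24; pred: 22+13-8=27
Step 4: prey: 24+4-12=16; pred: 27+12-10=29
Step 5: prey: 16+3-9=10; pred: 29+9-11=27
Step 6: prey: 10+2-5=7; pred: 27+5-10=22
Step 7: prey: 7+1-3=5; pred: 22+3-8=17
Step 8: prey: 5+1-1=5; pred: 17+1-6=12
Step 9: prey: 5+1-1=5; pred: 12+1-4=9
Step 10: prey: 5+1-0=6; pred: 9+0-3=6
Step 11: prey: 6+1-0=7; pred: 6+0-2=4
Step 12: prey: 7+1-0=8; pred: 4+0-1=3
Step 13: prey: 8+1-0=9; pred: 3+0-1=2
Step 14: prey: 9+1-0=10; pred: 2+0-0=2
Step 15: prey: 10+2-0=12; pred: 2+0-0=2
No extinction within 15 steps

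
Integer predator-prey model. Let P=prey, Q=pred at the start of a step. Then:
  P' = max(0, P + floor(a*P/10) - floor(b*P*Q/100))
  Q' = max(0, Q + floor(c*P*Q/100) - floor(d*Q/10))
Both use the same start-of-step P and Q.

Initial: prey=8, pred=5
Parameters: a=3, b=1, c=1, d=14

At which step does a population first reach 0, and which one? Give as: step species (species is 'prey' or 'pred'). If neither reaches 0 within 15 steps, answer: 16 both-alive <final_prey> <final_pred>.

Step 1: prey: 8+2-0=10; pred: 5+0-7=0
First extinction: pred at step 1

Answer: 1 pred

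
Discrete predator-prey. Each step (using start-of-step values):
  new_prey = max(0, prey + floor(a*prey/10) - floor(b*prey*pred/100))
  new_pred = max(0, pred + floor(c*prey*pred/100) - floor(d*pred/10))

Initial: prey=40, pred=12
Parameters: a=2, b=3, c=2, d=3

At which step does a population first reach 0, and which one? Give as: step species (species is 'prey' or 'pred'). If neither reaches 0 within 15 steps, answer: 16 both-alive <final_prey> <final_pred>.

Step 1: prey: 40+8-14=34; pred: 12+9-3=18
Step 2: prey: 34+6-18=22; pred: 18+12-5=25
Step 3: prey: 22+4-16=10; pred: 25+11-7=29
Step 4: prey: 10+2-8=4; pred: 29+5-8=26
Step 5: prey: 4+0-3=1; pred: 26+2-7=21
Step 6: prey: 1+0-0=1; pred: 21+0-6=15
Step 7: prey: 1+0-0=1; pred: 15+0-4=11
Step 8: prey: 1+0-0=1; pred: 11+0-3=8
Step 9: prey: 1+0-0=1; pred: 8+0-2=6
Step 10: prey: 1+0-0=1; pred: 6+0-1=5
Step 11: prey: 1+0-0=1; pred: 5+0-1=4
Step 12: prey: 1+0-0=1; pred: 4+0-1=3
Step 13: prey: 1+0-0=1; pred: 3+0-0=3
Steps 14-15: state stable at prey=1, pred=3 (no change)
No extinction within 15 steps

Answer: 16 both-alive 1 3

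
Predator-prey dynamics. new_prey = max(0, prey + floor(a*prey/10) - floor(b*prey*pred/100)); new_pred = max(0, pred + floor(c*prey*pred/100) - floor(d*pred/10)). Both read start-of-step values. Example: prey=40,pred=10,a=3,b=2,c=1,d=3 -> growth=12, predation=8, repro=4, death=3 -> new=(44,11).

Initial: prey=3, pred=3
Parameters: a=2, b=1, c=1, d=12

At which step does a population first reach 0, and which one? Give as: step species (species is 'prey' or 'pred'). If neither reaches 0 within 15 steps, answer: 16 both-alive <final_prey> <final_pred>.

Step 1: prey: 3+0-0=3; pred: 3+0-3=0
First extinction: pred at step 1

Answer: 1 pred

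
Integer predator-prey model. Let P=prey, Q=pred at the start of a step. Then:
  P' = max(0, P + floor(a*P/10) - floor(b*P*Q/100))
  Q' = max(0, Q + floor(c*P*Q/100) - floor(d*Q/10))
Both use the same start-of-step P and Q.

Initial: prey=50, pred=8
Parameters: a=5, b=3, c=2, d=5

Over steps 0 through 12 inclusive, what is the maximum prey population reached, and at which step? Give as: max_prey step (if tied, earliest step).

Answer: 72 2

Derivation:
Step 1: prey: 50+25-12=63; pred: 8+8-4=12
Step 2: prey: 63+31-22=72; pred: 12+15-6=21
Step 3: prey: 72+36-45=63; pred: 21+30-10=41
Step 4: prey: 63+31-77=17; pred: 41+51-20=72
Step 5: prey: 17+8-36=0; pred: 72+24-36=60
Step 6: prey: 0+0-0=0; pred: 60+0-30=30
Step 7: prey: 0+0-0=0; pred: 30+0-15=15
Step 8: prey: 0+0-0=0; pred: 15+0-7=8
Step 9: prey: 0+0-0=0; pred: 8+0-4=4
Step 10: prey: 0+0-0=0; pred: 4+0-2=2
Step 11: prey: 0+0-0=0; pred: 2+0-1=1
Step 12: prey: 0+0-0=0; pred: 1+0-0=1
Max prey = 72 at step 2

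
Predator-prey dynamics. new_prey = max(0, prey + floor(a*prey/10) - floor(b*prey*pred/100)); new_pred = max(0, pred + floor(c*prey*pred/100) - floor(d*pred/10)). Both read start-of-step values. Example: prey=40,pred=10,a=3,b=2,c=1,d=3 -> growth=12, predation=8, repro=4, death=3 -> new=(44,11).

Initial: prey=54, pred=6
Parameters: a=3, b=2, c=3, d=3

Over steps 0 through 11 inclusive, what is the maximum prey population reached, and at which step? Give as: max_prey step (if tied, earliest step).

Step 1: prey: 54+16-6=64; pred: 6+9-1=14
Step 2: prey: 64+19-17=66; pred: 14+26-4=36
Step 3: prey: 66+19-47=38; pred: 36+71-10=97
Step 4: prey: 38+11-73=0; pred: 97+110-29=178
Step 5: prey: 0+0-0=0; pred: 178+0-53=125
Step 6: prey: 0+0-0=0; pred: 125+0-37=88
Step 7: prey: 0+0-0=0; pred: 88+0-26=62
Step 8: prey: 0+0-0=0; pred: 62+0-18=44
Step 9: prey: 0+0-0=0; pred: 44+0-13=31
Step 10: prey: 0+0-0=0; pred: 31+0-9=22
Step 11: prey: 0+0-0=0; pred: 22+0-6=16
Max prey = 66 at step 2

Answer: 66 2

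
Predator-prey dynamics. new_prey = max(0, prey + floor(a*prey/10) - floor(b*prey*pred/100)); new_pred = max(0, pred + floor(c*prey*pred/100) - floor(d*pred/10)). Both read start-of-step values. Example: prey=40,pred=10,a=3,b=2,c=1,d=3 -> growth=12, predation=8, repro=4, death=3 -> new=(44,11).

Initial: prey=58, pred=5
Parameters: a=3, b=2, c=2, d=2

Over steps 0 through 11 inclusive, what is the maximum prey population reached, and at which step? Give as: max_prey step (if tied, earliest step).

Answer: 79 2

Derivation:
Step 1: prey: 58+17-5=70; pred: 5+5-1=9
Step 2: prey: 70+21-12=79; pred: 9+12-1=20
Step 3: prey: 79+23-31=71; pred: 20+31-4=47
Step 4: prey: 71+21-66=26; pred: 47+66-9=104
Step 5: prey: 26+7-54=0; pred: 104+54-20=138
Step 6: prey: 0+0-0=0; pred: 138+0-27=111
Step 7: prey: 0+0-0=0; pred: 111+0-22=89
Step 8: prey: 0+0-0=0; pred: 89+0-17=72
Step 9: prey: 0+0-0=0; pred: 72+0-14=58
Step 10: prey: 0+0-0=0; pred: 58+0-11=47
Step 11: prey: 0+0-0=0; pred: 47+0-9=38
Max prey = 79 at step 2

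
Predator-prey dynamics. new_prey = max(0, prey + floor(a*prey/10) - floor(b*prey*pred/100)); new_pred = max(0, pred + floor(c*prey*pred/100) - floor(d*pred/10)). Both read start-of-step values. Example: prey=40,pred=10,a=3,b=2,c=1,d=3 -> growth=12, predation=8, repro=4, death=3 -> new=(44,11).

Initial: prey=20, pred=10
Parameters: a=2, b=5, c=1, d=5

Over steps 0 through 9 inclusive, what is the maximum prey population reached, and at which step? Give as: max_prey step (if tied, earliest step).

Step 1: prey: 20+4-10=14; pred: 10+2-5=7
Step 2: prey: 14+2-4=12; pred: 7+0-3=4
Step 3: prey: 12+2-2=12; pred: 4+0-2=2
Step 4: prey: 12+2-1=13; pred: 2+0-1=1
Step 5: prey: 13+2-0=15; pred: 1+0-0=1
Step 6: prey: 15+3-0=18; pred: 1+0-0=1
Step 7: prey: 18+3-0=21; pred: 1+0-0=1
Step 8: prey: 21+4-1=24; pred: 1+0-0=1
Step 9: prey: 24+4-1=27; pred: 1+0-0=1
Max prey = 27 at step 9

Answer: 27 9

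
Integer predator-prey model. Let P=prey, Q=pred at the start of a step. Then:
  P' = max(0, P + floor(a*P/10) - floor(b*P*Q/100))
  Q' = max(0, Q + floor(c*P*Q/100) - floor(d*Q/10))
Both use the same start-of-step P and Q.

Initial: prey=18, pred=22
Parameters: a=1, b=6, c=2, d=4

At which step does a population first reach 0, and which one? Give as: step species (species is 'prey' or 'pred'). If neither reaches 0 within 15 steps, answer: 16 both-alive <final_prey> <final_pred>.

Step 1: prey: 18+1-23=0; pred: 22+7-8=21
First extinction: prey at step 1

Answer: 1 prey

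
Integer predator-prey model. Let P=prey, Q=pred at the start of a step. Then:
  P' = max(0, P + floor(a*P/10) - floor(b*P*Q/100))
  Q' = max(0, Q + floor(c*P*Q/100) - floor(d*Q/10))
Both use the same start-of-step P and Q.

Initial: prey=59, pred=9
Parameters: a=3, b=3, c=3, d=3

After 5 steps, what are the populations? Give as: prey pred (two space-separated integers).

Step 1: prey: 59+17-15=61; pred: 9+15-2=22
Step 2: prey: 61+18-40=39; pred: 22+40-6=56
Step 3: prey: 39+11-65=0; pred: 56+65-16=105
Step 4: prey: 0+0-0=0; pred: 105+0-31=74
Step 5: prey: 0+0-0=0; pred: 74+0-22=52

Answer: 0 52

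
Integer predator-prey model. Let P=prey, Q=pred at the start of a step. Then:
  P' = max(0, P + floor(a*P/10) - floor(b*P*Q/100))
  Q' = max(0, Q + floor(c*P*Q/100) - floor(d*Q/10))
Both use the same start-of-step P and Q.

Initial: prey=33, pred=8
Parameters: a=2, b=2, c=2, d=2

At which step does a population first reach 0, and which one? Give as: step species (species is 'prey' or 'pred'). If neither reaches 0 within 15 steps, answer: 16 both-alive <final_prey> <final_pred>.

Answer: 16 both-alive 1 8

Derivation:
Step 1: prey: 33+6-5=34; pred: 8+5-1=12
Step 2: prey: 34+6-8=32; pred: 12+8-2=18
Step 3: prey: 32+6-11=27; pred: 18+11-3=26
Step 4: prey: 27+5-14=18; pred: 26+14-5=35
Step 5: prey: 18+3-12=9; pred: 35+12-7=40
Step 6: prey: 9+1-7=3; pred: 40+7-8=39
Step 7: prey: 3+0-2=1; pred: 39+2-7=34
Step 8: prey: 1+0-0=1; pred: 34+0-6=28
Step 9: prey: 1+0-0=1; pred: 28+0-5=23
Step 10: prey: 1+0-0=1; pred: 23+0-4=19
Step 11: prey: 1+0-0=1; pred: 19+0-3=16
Step 12: prey: 1+0-0=1; pred: 16+0-3=13
Step 13: prey: 1+0-0=1; pred: 13+0-2=11
Step 14: prey: 1+0-0=1; pred: 11+0-2=9
Step 15: prey: 1+0-0=1; pred: 9+0-1=8
No extinction within 15 steps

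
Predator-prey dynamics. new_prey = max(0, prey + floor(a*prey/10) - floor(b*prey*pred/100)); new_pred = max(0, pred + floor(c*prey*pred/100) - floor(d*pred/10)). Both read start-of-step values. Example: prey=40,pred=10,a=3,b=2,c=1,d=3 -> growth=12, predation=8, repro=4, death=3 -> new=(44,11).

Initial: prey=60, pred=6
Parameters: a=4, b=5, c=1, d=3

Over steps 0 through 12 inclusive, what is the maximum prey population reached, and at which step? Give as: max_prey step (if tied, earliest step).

Answer: 66 1

Derivation:
Step 1: prey: 60+24-18=66; pred: 6+3-1=8
Step 2: prey: 66+26-26=66; pred: 8+5-2=11
Step 3: prey: 66+26-36=56; pred: 11+7-3=15
Step 4: prey: 56+22-42=36; pred: 15+8-4=19
Step 5: prey: 36+14-34=16; pred: 19+6-5=20
Step 6: prey: 16+6-16=6; pred: 20+3-6=17
Step 7: prey: 6+2-5=3; pred: 17+1-5=13
Step 8: prey: 3+1-1=3; pred: 13+0-3=10
Step 9: prey: 3+1-1=3; pred: 10+0-3=7
Step 10: prey: 3+1-1=3; pred: 7+0-2=5
Step 11: prey: 3+1-0=4; pred: 5+0-1=4
Step 12: prey: 4+1-0=5; pred: 4+0-1=3
Max prey = 66 at step 1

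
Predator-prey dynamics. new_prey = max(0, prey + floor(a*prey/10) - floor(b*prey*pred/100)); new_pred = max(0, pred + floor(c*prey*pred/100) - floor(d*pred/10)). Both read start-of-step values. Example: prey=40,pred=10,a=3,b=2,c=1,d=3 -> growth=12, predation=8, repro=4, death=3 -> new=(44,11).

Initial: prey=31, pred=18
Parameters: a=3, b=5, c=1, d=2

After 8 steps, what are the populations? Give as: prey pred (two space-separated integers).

Step 1: prey: 31+9-27=13; pred: 18+5-3=20
Step 2: prey: 13+3-13=3; pred: 20+2-4=18
Step 3: prey: 3+0-2=1; pred: 18+0-3=15
Step 4: prey: 1+0-0=1; pred: 15+0-3=12
Step 5: prey: 1+0-0=1; pred: 12+0-2=10
Step 6: prey: 1+0-0=1; pred: 10+0-2=8
Step 7: prey: 1+0-0=1; pred: 8+0-1=7
Step 8: prey: 1+0-0=1; pred: 7+0-1=6

Answer: 1 6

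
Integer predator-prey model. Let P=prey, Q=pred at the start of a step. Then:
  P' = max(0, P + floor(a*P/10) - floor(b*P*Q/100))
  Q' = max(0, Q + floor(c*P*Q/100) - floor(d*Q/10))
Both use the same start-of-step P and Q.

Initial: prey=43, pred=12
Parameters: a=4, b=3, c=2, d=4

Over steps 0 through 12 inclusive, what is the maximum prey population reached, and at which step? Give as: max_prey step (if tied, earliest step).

Step 1: prey: 43+17-15=45; pred: 12+10-4=18
Step 2: prey: 45+18-24=39; pred: 18+16-7=27
Step 3: prey: 39+15-31=23; pred: 27+21-10=38
Step 4: prey: 23+9-26=6; pred: 38+17-15=40
Step 5: prey: 6+2-7=1; pred: 40+4-16=28
Step 6: prey: 1+0-0=1; pred: 28+0-11=17
Step 7: prey: 1+0-0=1; pred: 17+0-6=11
Step 8: prey: 1+0-0=1; pred: 11+0-4=7
Step 9: prey: 1+0-0=1; pred: 7+0-2=5
Step 10: prey: 1+0-0=1; pred: 5+0-2=3
Step 11: prey: 1+0-0=1; pred: 3+0-1=2
Step 12: prey: 1+0-0=1; pred: 2+0-0=2
Max prey = 45 at step 1

Answer: 45 1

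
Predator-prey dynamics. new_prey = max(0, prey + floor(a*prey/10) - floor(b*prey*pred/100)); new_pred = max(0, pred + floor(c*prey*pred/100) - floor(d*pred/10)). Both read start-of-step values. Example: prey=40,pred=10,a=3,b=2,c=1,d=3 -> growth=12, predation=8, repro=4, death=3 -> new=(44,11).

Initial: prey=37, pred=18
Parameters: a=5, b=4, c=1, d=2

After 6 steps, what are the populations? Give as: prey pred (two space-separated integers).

Step 1: prey: 37+18-26=29; pred: 18+6-3=21
Step 2: prey: 29+14-24=19; pred: 21+6-4=23
Step 3: prey: 19+9-17=11; pred: 23+4-4=23
Step 4: prey: 11+5-10=6; pred: 23+2-4=21
Step 5: prey: 6+3-5=4; pred: 21+1-4=18
Step 6: prey: 4+2-2=4; pred: 18+0-3=15

Answer: 4 15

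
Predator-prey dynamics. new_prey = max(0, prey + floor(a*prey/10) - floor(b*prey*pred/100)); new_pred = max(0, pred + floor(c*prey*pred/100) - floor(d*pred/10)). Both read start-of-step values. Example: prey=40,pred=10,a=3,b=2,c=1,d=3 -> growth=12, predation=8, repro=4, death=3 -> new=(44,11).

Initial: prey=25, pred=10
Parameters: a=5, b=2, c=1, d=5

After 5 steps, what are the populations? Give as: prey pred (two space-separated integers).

Answer: 117 8

Derivation:
Step 1: prey: 25+12-5=32; pred: 10+2-5=7
Step 2: prey: 32+16-4=44; pred: 7+2-3=6
Step 3: prey: 44+22-5=61; pred: 6+2-3=5
Step 4: prey: 61+30-6=85; pred: 5+3-2=6
Step 5: prey: 85+42-10=117; pred: 6+5-3=8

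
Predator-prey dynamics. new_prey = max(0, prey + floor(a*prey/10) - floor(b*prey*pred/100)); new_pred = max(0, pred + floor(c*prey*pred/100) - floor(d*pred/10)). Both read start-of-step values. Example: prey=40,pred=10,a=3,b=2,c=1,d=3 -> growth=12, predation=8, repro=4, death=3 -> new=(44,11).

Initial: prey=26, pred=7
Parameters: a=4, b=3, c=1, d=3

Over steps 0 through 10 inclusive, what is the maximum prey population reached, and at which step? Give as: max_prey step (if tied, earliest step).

Step 1: prey: 26+10-5=31; pred: 7+1-2=6
Step 2: prey: 31+12-5=38; pred: 6+1-1=6
Step 3: prey: 38+15-6=47; pred: 6+2-1=7
Step 4: prey: 47+18-9=56; pred: 7+3-2=8
Step 5: prey: 56+22-13=65; pred: 8+4-2=10
Step 6: prey: 65+26-19=72; pred: 10+6-3=13
Step 7: prey: 72+28-28=72; pred: 13+9-3=19
Step 8: prey: 72+28-41=59; pred: 19+13-5=27
Step 9: prey: 59+23-47=35; pred: 27+15-8=34
Step 10: prey: 35+14-35=14; pred: 34+11-10=35
Max prey = 72 at step 6

Answer: 72 6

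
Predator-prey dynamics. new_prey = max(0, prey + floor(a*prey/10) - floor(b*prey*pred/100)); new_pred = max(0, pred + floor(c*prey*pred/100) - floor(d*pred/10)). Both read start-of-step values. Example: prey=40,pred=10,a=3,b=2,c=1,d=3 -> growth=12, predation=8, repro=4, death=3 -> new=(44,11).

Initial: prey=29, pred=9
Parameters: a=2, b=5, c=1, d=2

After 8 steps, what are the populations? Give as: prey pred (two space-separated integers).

Answer: 6 4

Derivation:
Step 1: prey: 29+5-13=21; pred: 9+2-1=10
Step 2: prey: 21+4-10=15; pred: 10+2-2=10
Step 3: prey: 15+3-7=11; pred: 10+1-2=9
Step 4: prey: 11+2-4=9; pred: 9+0-1=8
Step 5: prey: 9+1-3=7; pred: 8+0-1=7
Step 6: prey: 7+1-2=6; pred: 7+0-1=6
Step 7: prey: 6+1-1=6; pred: 6+0-1=5
Step 8: prey: 6+1-1=6; pred: 5+0-1=4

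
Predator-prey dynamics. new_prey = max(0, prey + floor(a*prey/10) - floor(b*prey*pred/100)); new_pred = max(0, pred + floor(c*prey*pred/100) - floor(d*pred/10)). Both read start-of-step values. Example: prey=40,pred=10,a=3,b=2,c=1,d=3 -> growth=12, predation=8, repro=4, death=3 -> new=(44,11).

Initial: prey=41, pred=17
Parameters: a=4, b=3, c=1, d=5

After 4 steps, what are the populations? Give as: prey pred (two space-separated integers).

Step 1: prey: 41+16-20=37; pred: 17+6-8=15
Step 2: prey: 37+14-16=35; pred: 15+5-7=13
Step 3: prey: 35+14-13=36; pred: 13+4-6=11
Step 4: prey: 36+14-11=39; pred: 11+3-5=9

Answer: 39 9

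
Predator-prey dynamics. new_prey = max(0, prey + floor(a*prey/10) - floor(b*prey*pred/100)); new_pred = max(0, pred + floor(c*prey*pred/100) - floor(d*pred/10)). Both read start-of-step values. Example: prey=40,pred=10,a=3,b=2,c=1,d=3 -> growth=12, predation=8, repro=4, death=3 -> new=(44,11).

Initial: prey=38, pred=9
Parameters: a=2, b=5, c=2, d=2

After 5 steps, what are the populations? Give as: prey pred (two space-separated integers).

Answer: 0 15

Derivation:
Step 1: prey: 38+7-17=28; pred: 9+6-1=14
Step 2: prey: 28+5-19=14; pred: 14+7-2=19
Step 3: prey: 14+2-13=3; pred: 19+5-3=21
Step 4: prey: 3+0-3=0; pred: 21+1-4=18
Step 5: prey: 0+0-0=0; pred: 18+0-3=15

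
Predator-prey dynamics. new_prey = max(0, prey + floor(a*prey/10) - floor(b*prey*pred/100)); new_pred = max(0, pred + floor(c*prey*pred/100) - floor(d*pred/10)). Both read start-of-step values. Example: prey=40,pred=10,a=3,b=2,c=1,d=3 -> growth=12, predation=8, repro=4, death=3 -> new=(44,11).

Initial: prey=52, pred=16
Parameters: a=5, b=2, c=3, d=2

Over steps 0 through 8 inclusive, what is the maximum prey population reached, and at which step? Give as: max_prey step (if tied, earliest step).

Answer: 62 1

Derivation:
Step 1: prey: 52+26-16=62; pred: 16+24-3=37
Step 2: prey: 62+31-45=48; pred: 37+68-7=98
Step 3: prey: 48+24-94=0; pred: 98+141-19=220
Step 4: prey: 0+0-0=0; pred: 220+0-44=176
Step 5: prey: 0+0-0=0; pred: 176+0-35=141
Step 6: prey: 0+0-0=0; pred: 141+0-28=113
Step 7: prey: 0+0-0=0; pred: 113+0-22=91
Step 8: prey: 0+0-0=0; pred: 91+0-18=73
Max prey = 62 at step 1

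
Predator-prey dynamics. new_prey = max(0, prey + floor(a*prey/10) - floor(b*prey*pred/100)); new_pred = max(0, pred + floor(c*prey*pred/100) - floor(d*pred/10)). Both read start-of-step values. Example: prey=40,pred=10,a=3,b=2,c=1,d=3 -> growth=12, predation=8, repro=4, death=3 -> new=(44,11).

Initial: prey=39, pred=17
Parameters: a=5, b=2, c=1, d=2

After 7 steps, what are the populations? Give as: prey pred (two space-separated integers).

Step 1: prey: 39+19-13=45; pred: 17+6-3=20
Step 2: prey: 45+22-18=49; pred: 20+9-4=25
Step 3: prey: 49+24-24=49; pred: 25+12-5=32
Step 4: prey: 49+24-31=42; pred: 32+15-6=41
Step 5: prey: 42+21-34=29; pred: 41+17-8=50
Step 6: prey: 29+14-29=14; pred: 50+14-10=54
Step 7: prey: 14+7-15=6; pred: 54+7-10=51

Answer: 6 51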